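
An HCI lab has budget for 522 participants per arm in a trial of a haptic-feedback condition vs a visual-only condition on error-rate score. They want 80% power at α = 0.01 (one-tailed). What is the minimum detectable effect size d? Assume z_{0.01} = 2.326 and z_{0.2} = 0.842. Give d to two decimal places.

d_min ≈ 0.20

For two independent groups of n = 522 each: d_min = (z_{α} + z_β)·√(2/n).
z-sum = 2.326 + 0.842 = 3.168.
d_min = 3.168 × √(2/522) = 3.168 × 0.0619 = 0.196.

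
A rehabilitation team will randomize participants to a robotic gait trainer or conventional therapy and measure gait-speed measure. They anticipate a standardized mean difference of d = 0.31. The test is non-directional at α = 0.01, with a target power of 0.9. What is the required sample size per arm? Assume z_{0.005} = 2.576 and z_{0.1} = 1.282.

n = 310 per group

For two independent groups with equal n: n = 2·((z_{α/2} + z_β) / d)².
z_{α/2} + z_β = 2.576 + 1.282 = 3.858.
n = 2 × (3.858 / 0.31)² = 2 × 12.445² = 2 × 154.88 = 309.8.
Round up to the next whole participant.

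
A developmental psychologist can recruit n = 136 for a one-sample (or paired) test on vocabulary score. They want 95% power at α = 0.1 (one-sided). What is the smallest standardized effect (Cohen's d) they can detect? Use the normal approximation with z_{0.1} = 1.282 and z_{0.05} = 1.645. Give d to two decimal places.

For a single sample (or paired design) of n = 136: d_min = (z_{α} + z_β)/√n.
z-sum = 1.282 + 1.645 = 2.927.
d_min = 2.927 / √136 = 2.927 / 11.662 = 0.251.

d_min ≈ 0.25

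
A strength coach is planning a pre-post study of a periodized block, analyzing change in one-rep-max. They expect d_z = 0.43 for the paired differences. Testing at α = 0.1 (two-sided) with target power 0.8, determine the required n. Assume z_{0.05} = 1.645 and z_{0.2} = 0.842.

For a paired (one-sample on differences) test: n = ((z_{α/2} + z_β) / d)².
z_{α/2} + z_β = 1.645 + 0.842 = 2.487.
n = (2.487 / 0.43)² = 5.784² = 33.45.
Round up.

n = 34 pairs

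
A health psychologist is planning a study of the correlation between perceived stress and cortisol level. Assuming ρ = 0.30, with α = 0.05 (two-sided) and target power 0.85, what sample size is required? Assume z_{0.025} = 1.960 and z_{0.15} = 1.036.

n = 97

Fisher's z: C = ½·ln((1+r)/(1−r)) = ½·ln(1.8571) = 0.3095.
n = ((z_{α/2} + z_β)/C)² + 3.
(1.960 + 1.036) / 0.3095 = 2.996 / 0.3095 = 9.680.
n = 9.680² + 3 = 93.70 + 3 = 96.7.
Round up.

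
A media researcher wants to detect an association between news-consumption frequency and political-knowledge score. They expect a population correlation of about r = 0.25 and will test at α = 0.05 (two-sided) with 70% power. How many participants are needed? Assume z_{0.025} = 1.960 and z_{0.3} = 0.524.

Fisher's z: C = ½·ln((1+r)/(1−r)) = ½·ln(1.6667) = 0.2554.
n = ((z_{α/2} + z_β)/C)² + 3.
(1.960 + 0.524) / 0.2554 = 2.484 / 0.2554 = 9.726.
n = 9.726² + 3 = 94.59 + 3 = 97.6.
Round up.

n = 98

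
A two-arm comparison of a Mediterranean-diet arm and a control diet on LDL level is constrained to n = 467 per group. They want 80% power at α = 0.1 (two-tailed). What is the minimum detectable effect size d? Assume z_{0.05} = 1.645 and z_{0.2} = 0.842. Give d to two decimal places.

d_min ≈ 0.16

For two independent groups of n = 467 each: d_min = (z_{α/2} + z_β)·√(2/n).
z-sum = 1.645 + 0.842 = 2.487.
d_min = 2.487 × √(2/467) = 2.487 × 0.0654 = 0.163.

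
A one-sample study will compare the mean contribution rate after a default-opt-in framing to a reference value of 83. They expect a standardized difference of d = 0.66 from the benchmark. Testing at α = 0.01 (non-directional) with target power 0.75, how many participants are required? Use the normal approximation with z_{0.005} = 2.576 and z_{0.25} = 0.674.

For a one-sample test: n = ((z_{α/2} + z_β) / d)².
z_{α/2} + z_β = 2.576 + 0.674 = 3.250.
n = (3.250 / 0.66)² = 4.924² = 24.25.
Round up.

n = 25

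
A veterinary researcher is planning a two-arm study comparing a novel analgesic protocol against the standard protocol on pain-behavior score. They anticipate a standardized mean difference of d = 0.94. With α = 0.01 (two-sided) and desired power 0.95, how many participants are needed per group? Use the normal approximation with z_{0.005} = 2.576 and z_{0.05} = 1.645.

For two independent groups with equal n: n = 2·((z_{α/2} + z_β) / d)².
z_{α/2} + z_β = 2.576 + 1.645 = 4.221.
n = 2 × (4.221 / 0.94)² = 2 × 4.490² = 2 × 20.16 = 40.3.
Round up to the next whole participant.

n = 41 per group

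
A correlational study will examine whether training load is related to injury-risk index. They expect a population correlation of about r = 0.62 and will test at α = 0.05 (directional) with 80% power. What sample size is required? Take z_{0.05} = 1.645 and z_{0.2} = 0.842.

n = 15

Fisher's z: C = ½·ln((1+r)/(1−r)) = ½·ln(4.2632) = 0.7250.
n = ((z_{α} + z_β)/C)² + 3.
(1.645 + 0.842) / 0.7250 = 2.487 / 0.7250 = 3.430.
n = 3.430² + 3 = 11.77 + 3 = 14.8.
Round up.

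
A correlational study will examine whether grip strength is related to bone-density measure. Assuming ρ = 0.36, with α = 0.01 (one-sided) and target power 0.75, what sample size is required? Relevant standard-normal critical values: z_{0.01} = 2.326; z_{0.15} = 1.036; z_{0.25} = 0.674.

Fisher's z: C = ½·ln((1+r)/(1−r)) = ½·ln(2.1250) = 0.3769.
n = ((z_{α} + z_β)/C)² + 3.
(2.326 + 0.674) / 0.3769 = 3.000 / 0.3769 = 7.960.
n = 7.960² + 3 = 63.36 + 3 = 66.4.
Round up.

n = 67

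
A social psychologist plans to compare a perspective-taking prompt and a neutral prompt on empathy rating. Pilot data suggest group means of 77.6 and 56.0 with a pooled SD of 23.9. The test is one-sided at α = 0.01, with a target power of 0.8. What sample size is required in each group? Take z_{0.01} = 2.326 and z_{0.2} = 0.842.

n = 25 per group

Cohen's d = |M₁ − M₂| / SD_pooled = |77.6 − 56.0| / 23.9 = 21.6 / 23.9 = 0.904.
For two independent groups with equal n: n = 2·((z_{α} + z_β) / d)².
z_{α} + z_β = 2.326 + 0.842 = 3.168.
n = 2 × (3.168 / 0.904)² = 2 × 3.504² = 2 × 12.28 = 24.6.
Round up to the next whole participant.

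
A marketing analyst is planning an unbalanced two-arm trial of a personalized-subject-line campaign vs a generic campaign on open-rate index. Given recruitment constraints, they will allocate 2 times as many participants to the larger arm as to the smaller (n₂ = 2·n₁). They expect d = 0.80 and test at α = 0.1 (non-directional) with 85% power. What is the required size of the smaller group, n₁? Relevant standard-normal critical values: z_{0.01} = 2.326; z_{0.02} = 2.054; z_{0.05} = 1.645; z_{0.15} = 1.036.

With allocation ratio k = n₂/n₁ = 2, Var(x̄₁−x̄₂) = σ²(1/n₁ + 1/(k·n₁)) = σ²·(k+1)/(k·n₁).
So n₁ = (1 + 1/k)·((z_{α/2} + z_β)/d)² = 1.500 × (2.681/0.80)².
n₁ = 1.500 × 11.23 = 16.8.
Round up: n₁ = 17, giving n₂ = 2 × 17 = 34.

n₁ = 17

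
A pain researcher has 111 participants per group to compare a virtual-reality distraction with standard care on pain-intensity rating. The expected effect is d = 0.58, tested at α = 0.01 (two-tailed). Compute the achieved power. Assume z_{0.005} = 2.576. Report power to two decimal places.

For two equal groups, power = Φ(d·√(n/2) − z_{α/2}).
d·√(n/2) = 0.58 × √(111/2) = 0.58 × 7.450 = 4.321.
z_β = 4.321 − 2.576 = 1.745.
Power = Φ(1.745) = 0.959.

power ≈ 0.96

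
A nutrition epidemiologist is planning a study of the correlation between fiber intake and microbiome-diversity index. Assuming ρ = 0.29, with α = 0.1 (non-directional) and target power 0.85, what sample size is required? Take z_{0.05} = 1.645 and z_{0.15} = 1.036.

Fisher's z: C = ½·ln((1+r)/(1−r)) = ½·ln(1.8169) = 0.2986.
n = ((z_{α/2} + z_β)/C)² + 3.
(1.645 + 1.036) / 0.2986 = 2.681 / 0.2986 = 8.979.
n = 8.979² + 3 = 80.61 + 3 = 83.6.
Round up.

n = 84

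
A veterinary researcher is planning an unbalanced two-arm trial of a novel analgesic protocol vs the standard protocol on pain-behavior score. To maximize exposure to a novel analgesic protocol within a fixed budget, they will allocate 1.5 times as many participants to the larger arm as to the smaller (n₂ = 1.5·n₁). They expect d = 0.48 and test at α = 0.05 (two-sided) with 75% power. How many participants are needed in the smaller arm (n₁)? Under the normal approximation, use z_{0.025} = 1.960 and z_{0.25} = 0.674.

With allocation ratio k = n₂/n₁ = 1.5, Var(x̄₁−x̄₂) = σ²(1/n₁ + 1/(k·n₁)) = σ²·(k+1)/(k·n₁).
So n₁ = (1 + 1/k)·((z_{α/2} + z_β)/d)² = 1.667 × (2.634/0.48)².
n₁ = 1.667 × 30.11 = 50.2.
Round up: n₁ = 51, giving n₂ = ⌈1.5 × 51⌉ = ⌈76.5⌉ = 77.

n₁ = 51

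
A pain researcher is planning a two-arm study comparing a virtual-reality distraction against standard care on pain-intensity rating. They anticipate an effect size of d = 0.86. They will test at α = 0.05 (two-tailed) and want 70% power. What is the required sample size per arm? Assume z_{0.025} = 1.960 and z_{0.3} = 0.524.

For two independent groups with equal n: n = 2·((z_{α/2} + z_β) / d)².
z_{α/2} + z_β = 1.960 + 0.524 = 2.484.
n = 2 × (2.484 / 0.86)² = 2 × 2.888² = 2 × 8.34 = 16.7.
Round up to the next whole participant.

n = 17 per group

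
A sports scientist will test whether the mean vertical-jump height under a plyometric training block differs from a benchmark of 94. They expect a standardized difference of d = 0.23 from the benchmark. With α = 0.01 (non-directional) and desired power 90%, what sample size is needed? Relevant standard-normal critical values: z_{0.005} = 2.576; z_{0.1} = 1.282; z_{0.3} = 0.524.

For a one-sample test: n = ((z_{α/2} + z_β) / d)².
z_{α/2} + z_β = 2.576 + 1.282 = 3.858.
n = (3.858 / 0.23)² = 16.774² = 281.36.
Round up.

n = 282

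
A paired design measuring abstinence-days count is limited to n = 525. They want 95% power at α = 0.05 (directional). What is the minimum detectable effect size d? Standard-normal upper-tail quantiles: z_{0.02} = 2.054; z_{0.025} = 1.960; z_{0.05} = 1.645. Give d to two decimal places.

d_min ≈ 0.14

For a single sample (or paired design) of n = 525: d_min = (z_{α} + z_β)/√n.
z-sum = 1.645 + 1.645 = 3.290.
d_min = 3.290 / √525 = 3.290 / 22.913 = 0.144.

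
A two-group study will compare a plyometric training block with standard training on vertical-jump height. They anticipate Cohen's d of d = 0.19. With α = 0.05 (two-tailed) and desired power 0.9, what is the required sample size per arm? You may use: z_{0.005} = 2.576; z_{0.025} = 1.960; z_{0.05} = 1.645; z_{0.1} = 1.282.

n = 583 per group

For two independent groups with equal n: n = 2·((z_{α/2} + z_β) / d)².
z_{α/2} + z_β = 1.960 + 1.282 = 3.242.
n = 2 × (3.242 / 0.19)² = 2 × 17.063² = 2 × 291.15 = 582.3.
Round up to the next whole participant.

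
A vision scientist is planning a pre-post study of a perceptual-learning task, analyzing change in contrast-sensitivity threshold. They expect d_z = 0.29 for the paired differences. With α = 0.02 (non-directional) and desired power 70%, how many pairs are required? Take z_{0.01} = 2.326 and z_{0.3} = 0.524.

n = 97 pairs

For a paired (one-sample on differences) test: n = ((z_{α/2} + z_β) / d)².
z_{α/2} + z_β = 2.326 + 0.524 = 2.850.
n = (2.850 / 0.29)² = 9.828² = 96.58.
Round up.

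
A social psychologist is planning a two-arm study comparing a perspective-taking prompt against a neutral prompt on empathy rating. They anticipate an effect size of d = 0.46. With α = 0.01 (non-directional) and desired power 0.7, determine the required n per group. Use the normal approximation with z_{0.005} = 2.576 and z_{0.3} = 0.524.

n = 91 per group

For two independent groups with equal n: n = 2·((z_{α/2} + z_β) / d)².
z_{α/2} + z_β = 2.576 + 0.524 = 3.100.
n = 2 × (3.100 / 0.46)² = 2 × 6.739² = 2 × 45.42 = 90.8.
Round up to the next whole participant.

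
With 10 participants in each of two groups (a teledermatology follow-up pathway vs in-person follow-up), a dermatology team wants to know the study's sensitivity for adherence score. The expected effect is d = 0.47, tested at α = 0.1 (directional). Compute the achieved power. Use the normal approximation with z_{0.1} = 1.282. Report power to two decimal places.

For two equal groups, power = Φ(d·√(n/2) − z_{α}).
d·√(n/2) = 0.47 × √(10/2) = 0.47 × 2.236 = 1.051.
z_β = 1.051 − 1.282 = -0.231.
Power = Φ(-0.231) = 0.409.

power ≈ 0.41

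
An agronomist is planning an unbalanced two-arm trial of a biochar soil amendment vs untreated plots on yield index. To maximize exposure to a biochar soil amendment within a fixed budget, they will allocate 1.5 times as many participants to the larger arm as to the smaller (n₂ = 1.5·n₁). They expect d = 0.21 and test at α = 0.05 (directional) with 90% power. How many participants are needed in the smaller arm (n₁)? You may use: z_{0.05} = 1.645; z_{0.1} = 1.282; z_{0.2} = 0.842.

With allocation ratio k = n₂/n₁ = 1.5, Var(x̄₁−x̄₂) = σ²(1/n₁ + 1/(k·n₁)) = σ²·(k+1)/(k·n₁).
So n₁ = (1 + 1/k)·((z_{α} + z_β)/d)² = 1.667 × (2.927/0.21)².
n₁ = 1.667 × 194.27 = 323.8.
Round up: n₁ = 324, giving n₂ = 1.5 × 324 = 486.

n₁ = 324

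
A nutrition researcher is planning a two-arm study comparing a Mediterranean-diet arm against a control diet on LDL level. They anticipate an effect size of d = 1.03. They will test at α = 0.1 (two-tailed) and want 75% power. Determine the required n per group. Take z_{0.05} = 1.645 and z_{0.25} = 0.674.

For two independent groups with equal n: n = 2·((z_{α/2} + z_β) / d)².
z_{α/2} + z_β = 1.645 + 0.674 = 2.319.
n = 2 × (2.319 / 1.03)² = 2 × 2.251² = 2 × 5.07 = 10.1.
Round up to the next whole participant.

n = 11 per group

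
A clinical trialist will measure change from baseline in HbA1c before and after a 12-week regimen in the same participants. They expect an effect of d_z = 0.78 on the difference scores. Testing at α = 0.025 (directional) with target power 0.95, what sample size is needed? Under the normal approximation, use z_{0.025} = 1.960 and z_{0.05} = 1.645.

For a paired (one-sample on differences) test: n = ((z_{α} + z_β) / d)².
z_{α} + z_β = 1.960 + 1.645 = 3.605.
n = (3.605 / 0.78)² = 4.622² = 21.36.
Round up.

n = 22 pairs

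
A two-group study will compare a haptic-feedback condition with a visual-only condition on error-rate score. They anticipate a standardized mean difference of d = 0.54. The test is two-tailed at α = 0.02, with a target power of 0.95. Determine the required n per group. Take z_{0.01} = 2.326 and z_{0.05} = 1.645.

For two independent groups with equal n: n = 2·((z_{α/2} + z_β) / d)².
z_{α/2} + z_β = 2.326 + 1.645 = 3.971.
n = 2 × (3.971 / 0.54)² = 2 × 7.354² = 2 × 54.08 = 108.2.
Round up to the next whole participant.

n = 109 per group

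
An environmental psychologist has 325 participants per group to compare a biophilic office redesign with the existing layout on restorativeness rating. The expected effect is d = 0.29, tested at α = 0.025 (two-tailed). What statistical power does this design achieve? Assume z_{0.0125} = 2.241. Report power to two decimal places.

For two equal groups, power = Φ(d·√(n/2) − z_{α/2}).
d·√(n/2) = 0.29 × √(325/2) = 0.29 × 12.748 = 3.697.
z_β = 3.697 − 2.241 = 1.456.
Power = Φ(1.456) = 0.927.

power ≈ 0.93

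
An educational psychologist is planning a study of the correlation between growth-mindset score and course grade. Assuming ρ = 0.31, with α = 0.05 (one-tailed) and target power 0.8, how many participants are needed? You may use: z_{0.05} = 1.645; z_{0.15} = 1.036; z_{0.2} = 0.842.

n = 64

Fisher's z: C = ½·ln((1+r)/(1−r)) = ½·ln(1.8986) = 0.3205.
n = ((z_{α} + z_β)/C)² + 3.
(1.645 + 0.842) / 0.3205 = 2.487 / 0.3205 = 7.760.
n = 7.760² + 3 = 60.21 + 3 = 63.2.
Round up.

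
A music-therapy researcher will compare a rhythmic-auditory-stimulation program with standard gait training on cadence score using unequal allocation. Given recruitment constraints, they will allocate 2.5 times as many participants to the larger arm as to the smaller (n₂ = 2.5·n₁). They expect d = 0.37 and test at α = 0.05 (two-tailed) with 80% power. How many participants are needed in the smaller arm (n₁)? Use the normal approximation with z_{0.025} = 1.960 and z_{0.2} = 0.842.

n₁ = 81

With allocation ratio k = n₂/n₁ = 2.5, Var(x̄₁−x̄₂) = σ²(1/n₁ + 1/(k·n₁)) = σ²·(k+1)/(k·n₁).
So n₁ = (1 + 1/k)·((z_{α/2} + z_β)/d)² = 1.400 × (2.802/0.37)².
n₁ = 1.400 × 57.35 = 80.3.
Round up: n₁ = 81, giving n₂ = ⌈2.5 × 81⌉ = ⌈202.5⌉ = 203.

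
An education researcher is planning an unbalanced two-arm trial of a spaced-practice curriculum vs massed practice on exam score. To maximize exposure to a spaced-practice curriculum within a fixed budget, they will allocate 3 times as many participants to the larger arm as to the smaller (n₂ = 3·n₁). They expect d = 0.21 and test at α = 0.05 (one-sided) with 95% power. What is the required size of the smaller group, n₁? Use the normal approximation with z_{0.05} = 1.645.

With allocation ratio k = n₂/n₁ = 3, Var(x̄₁−x̄₂) = σ²(1/n₁ + 1/(k·n₁)) = σ²·(k+1)/(k·n₁).
So n₁ = (1 + 1/k)·((z_{α} + z_β)/d)² = 1.333 × (3.290/0.21)².
n₁ = 1.333 × 245.44 = 327.3.
Round up: n₁ = 328, giving n₂ = 3 × 328 = 984.

n₁ = 328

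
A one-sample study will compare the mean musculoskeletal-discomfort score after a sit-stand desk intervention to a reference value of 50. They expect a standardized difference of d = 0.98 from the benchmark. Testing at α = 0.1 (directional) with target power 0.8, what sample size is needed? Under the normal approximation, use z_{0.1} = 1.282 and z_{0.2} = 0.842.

n = 5

For a one-sample test: n = ((z_{α} + z_β) / d)².
z_{α} + z_β = 1.282 + 0.842 = 2.124.
n = (2.124 / 0.98)² = 2.167² = 4.70.
Round up.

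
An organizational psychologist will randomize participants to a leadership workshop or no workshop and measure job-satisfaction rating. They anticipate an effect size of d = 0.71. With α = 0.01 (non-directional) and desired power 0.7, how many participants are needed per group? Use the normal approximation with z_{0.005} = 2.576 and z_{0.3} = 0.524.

n = 39 per group

For two independent groups with equal n: n = 2·((z_{α/2} + z_β) / d)².
z_{α/2} + z_β = 2.576 + 0.524 = 3.100.
n = 2 × (3.100 / 0.71)² = 2 × 4.366² = 2 × 19.06 = 38.1.
Round up to the next whole participant.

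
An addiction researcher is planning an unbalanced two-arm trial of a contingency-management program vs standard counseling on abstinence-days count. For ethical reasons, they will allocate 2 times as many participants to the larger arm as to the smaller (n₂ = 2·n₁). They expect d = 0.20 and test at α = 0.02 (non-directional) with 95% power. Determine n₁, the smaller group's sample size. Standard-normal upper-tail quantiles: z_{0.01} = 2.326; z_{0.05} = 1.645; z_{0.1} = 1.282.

With allocation ratio k = n₂/n₁ = 2, Var(x̄₁−x̄₂) = σ²(1/n₁ + 1/(k·n₁)) = σ²·(k+1)/(k·n₁).
So n₁ = (1 + 1/k)·((z_{α/2} + z_β)/d)² = 1.500 × (3.971/0.20)².
n₁ = 1.500 × 394.22 = 591.3.
Round up: n₁ = 592, giving n₂ = 2 × 592 = 1184.

n₁ = 592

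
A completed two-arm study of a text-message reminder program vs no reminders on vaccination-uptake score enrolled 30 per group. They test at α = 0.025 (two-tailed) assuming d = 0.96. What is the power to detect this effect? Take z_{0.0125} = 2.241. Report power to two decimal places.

power ≈ 0.93

For two equal groups, power = Φ(d·√(n/2) − z_{α/2}).
d·√(n/2) = 0.96 × √(30/2) = 0.96 × 3.873 = 3.718.
z_β = 3.718 − 2.241 = 1.477.
Power = Φ(1.477) = 0.930.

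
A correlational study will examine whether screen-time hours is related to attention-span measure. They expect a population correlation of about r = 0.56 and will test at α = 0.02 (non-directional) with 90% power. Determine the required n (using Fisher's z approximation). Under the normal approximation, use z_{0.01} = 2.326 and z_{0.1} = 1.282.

Fisher's z: C = ½·ln((1+r)/(1−r)) = ½·ln(3.5455) = 0.6328.
n = ((z_{α/2} + z_β)/C)² + 3.
(2.326 + 1.282) / 0.6328 = 3.608 / 0.6328 = 5.702.
n = 5.702² + 3 = 32.51 + 3 = 35.5.
Round up.

n = 36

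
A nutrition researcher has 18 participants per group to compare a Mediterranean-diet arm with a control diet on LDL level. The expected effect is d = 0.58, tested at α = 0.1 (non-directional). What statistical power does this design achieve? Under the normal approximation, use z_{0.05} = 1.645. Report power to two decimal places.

For two equal groups, power = Φ(d·√(n/2) − z_{α/2}).
d·√(n/2) = 0.58 × √(18/2) = 0.58 × 3.000 = 1.740.
z_β = 1.740 − 1.645 = 0.095.
Power = Φ(0.095) = 0.538.

power ≈ 0.54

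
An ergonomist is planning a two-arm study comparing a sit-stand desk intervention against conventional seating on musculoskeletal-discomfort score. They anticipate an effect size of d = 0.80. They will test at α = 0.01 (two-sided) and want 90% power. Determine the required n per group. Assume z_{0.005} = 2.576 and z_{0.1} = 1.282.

n = 47 per group

For two independent groups with equal n: n = 2·((z_{α/2} + z_β) / d)².
z_{α/2} + z_β = 2.576 + 1.282 = 3.858.
n = 2 × (3.858 / 0.80)² = 2 × 4.822² = 2 × 23.26 = 46.5.
Round up to the next whole participant.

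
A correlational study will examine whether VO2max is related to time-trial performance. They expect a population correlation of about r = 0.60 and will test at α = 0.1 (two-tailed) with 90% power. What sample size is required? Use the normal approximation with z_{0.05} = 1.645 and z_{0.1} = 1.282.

Fisher's z: C = ½·ln((1+r)/(1−r)) = ½·ln(4.0000) = 0.6931.
n = ((z_{α/2} + z_β)/C)² + 3.
(1.645 + 1.282) / 0.6931 = 2.927 / 0.6931 = 4.223.
n = 4.223² + 3 = 17.83 + 3 = 20.8.
Round up.

n = 21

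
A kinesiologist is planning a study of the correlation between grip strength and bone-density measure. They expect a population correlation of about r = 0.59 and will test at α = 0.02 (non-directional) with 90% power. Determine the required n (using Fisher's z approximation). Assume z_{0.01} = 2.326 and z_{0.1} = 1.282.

Fisher's z: C = ½·ln((1+r)/(1−r)) = ½·ln(3.8780) = 0.6777.
n = ((z_{α/2} + z_β)/C)² + 3.
(2.326 + 1.282) / 0.6777 = 3.608 / 0.6777 = 5.324.
n = 5.324² + 3 = 28.34 + 3 = 31.3.
Round up.

n = 32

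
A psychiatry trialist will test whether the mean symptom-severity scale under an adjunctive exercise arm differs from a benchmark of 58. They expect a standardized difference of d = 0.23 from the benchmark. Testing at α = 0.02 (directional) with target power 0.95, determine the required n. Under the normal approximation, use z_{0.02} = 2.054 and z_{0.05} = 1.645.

n = 259

For a one-sample test: n = ((z_{α} + z_β) / d)².
z_{α} + z_β = 2.054 + 1.645 = 3.699.
n = (3.699 / 0.23)² = 16.083² = 258.65.
Round up.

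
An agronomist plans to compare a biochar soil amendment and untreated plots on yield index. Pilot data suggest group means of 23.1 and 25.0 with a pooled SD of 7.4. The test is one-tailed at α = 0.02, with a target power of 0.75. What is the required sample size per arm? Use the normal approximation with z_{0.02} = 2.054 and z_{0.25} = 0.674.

Cohen's d = |M₁ − M₂| / SD_pooled = |23.1 − 25.0| / 7.4 = 1.9 / 7.4 = 0.257.
For two independent groups with equal n: n = 2·((z_{α} + z_β) / d)².
z_{α} + z_β = 2.054 + 0.674 = 2.728.
n = 2 × (2.728 / 0.257)² = 2 × 10.615² = 2 × 112.67 = 225.3.
Round up to the next whole participant.

n = 226 per group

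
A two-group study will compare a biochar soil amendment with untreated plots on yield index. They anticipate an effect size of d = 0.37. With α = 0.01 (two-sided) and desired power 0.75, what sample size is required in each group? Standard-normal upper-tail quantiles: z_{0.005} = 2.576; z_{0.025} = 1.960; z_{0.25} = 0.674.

For two independent groups with equal n: n = 2·((z_{α/2} + z_β) / d)².
z_{α/2} + z_β = 2.576 + 0.674 = 3.250.
n = 2 × (3.250 / 0.37)² = 2 × 8.784² = 2 × 77.15 = 154.3.
Round up to the next whole participant.

n = 155 per group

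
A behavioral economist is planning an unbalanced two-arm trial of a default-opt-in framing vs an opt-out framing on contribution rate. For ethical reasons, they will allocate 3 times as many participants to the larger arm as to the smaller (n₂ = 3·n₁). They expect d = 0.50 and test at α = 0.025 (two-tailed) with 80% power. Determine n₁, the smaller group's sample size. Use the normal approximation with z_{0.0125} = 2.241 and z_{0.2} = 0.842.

With allocation ratio k = n₂/n₁ = 3, Var(x̄₁−x̄₂) = σ²(1/n₁ + 1/(k·n₁)) = σ²·(k+1)/(k·n₁).
So n₁ = (1 + 1/k)·((z_{α/2} + z_β)/d)² = 1.333 × (3.083/0.50)².
n₁ = 1.333 × 38.02 = 50.7.
Round up: n₁ = 51, giving n₂ = 3 × 51 = 153.

n₁ = 51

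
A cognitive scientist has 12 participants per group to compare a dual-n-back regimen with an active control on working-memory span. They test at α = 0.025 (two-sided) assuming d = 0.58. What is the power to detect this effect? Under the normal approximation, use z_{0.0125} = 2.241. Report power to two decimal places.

For two equal groups, power = Φ(d·√(n/2) − z_{α/2}).
d·√(n/2) = 0.58 × √(12/2) = 0.58 × 2.449 = 1.421.
z_β = 1.421 − 2.241 = -0.820.
Power = Φ(-0.820) = 0.206.

power ≈ 0.21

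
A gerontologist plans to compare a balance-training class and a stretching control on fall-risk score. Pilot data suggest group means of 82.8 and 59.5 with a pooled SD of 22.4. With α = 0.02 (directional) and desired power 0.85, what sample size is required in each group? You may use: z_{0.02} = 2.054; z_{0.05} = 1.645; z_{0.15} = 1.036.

Cohen's d = |M₁ − M₂| / SD_pooled = |82.8 − 59.5| / 22.4 = 23.3 / 22.4 = 1.040.
For two independent groups with equal n: n = 2·((z_{α} + z_β) / d)².
z_{α} + z_β = 2.054 + 1.036 = 3.090.
n = 2 × (3.090 / 1.040)² = 2 × 2.971² = 2 × 8.83 = 17.7.
Round up to the next whole participant.

n = 18 per group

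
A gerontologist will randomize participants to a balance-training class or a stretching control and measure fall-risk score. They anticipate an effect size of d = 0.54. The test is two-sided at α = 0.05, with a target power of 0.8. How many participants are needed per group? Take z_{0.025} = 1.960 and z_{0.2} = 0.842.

n = 54 per group

For two independent groups with equal n: n = 2·((z_{α/2} + z_β) / d)².
z_{α/2} + z_β = 1.960 + 0.842 = 2.802.
n = 2 × (2.802 / 0.54)² = 2 × 5.189² = 2 × 26.92 = 53.8.
Round up to the next whole participant.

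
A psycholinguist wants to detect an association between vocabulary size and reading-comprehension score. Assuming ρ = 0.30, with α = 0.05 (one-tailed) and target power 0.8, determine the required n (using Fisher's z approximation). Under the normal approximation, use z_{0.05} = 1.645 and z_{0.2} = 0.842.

n = 68

Fisher's z: C = ½·ln((1+r)/(1−r)) = ½·ln(1.8571) = 0.3095.
n = ((z_{α} + z_β)/C)² + 3.
(1.645 + 0.842) / 0.3095 = 2.487 / 0.3095 = 8.036.
n = 8.036² + 3 = 64.57 + 3 = 67.6.
Round up.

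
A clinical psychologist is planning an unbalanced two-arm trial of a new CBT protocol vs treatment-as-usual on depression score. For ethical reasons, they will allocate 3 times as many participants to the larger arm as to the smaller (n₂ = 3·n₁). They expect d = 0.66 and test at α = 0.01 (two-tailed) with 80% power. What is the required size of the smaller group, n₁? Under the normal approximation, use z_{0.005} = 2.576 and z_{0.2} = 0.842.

With allocation ratio k = n₂/n₁ = 3, Var(x̄₁−x̄₂) = σ²(1/n₁ + 1/(k·n₁)) = σ²·(k+1)/(k·n₁).
So n₁ = (1 + 1/k)·((z_{α/2} + z_β)/d)² = 1.333 × (3.418/0.66)².
n₁ = 1.333 × 26.82 = 35.8.
Round up: n₁ = 36, giving n₂ = 3 × 36 = 108.

n₁ = 36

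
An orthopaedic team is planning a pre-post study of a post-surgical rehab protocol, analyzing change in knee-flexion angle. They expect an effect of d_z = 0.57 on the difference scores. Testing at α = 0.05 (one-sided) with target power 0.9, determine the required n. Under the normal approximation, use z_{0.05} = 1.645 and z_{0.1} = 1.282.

For a paired (one-sample on differences) test: n = ((z_{α} + z_β) / d)².
z_{α} + z_β = 1.645 + 1.282 = 2.927.
n = (2.927 / 0.57)² = 5.135² = 26.37.
Round up.

n = 27 pairs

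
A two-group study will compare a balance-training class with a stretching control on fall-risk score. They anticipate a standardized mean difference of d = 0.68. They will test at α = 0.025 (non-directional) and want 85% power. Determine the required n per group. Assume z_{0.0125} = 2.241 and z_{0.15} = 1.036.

For two independent groups with equal n: n = 2·((z_{α/2} + z_β) / d)².
z_{α/2} + z_β = 2.241 + 1.036 = 3.277.
n = 2 × (3.277 / 0.68)² = 2 × 4.819² = 2 × 23.22 = 46.4.
Round up to the next whole participant.

n = 47 per group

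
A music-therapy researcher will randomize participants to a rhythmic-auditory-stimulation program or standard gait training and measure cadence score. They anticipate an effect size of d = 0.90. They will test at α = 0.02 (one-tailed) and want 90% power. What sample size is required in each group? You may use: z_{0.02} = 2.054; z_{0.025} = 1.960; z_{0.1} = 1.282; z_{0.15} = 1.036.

For two independent groups with equal n: n = 2·((z_{α} + z_β) / d)².
z_{α} + z_β = 2.054 + 1.282 = 3.336.
n = 2 × (3.336 / 0.90)² = 2 × 3.707² = 2 × 13.74 = 27.5.
Round up to the next whole participant.

n = 28 per group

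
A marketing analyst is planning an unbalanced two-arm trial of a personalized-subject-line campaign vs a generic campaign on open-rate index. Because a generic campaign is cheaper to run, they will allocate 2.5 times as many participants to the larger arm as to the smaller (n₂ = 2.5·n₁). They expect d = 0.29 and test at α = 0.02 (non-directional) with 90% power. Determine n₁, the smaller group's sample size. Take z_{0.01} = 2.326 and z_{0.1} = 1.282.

With allocation ratio k = n₂/n₁ = 2.5, Var(x̄₁−x̄₂) = σ²(1/n₁ + 1/(k·n₁)) = σ²·(k+1)/(k·n₁).
So n₁ = (1 + 1/k)·((z_{α/2} + z_β)/d)² = 1.400 × (3.608/0.29)².
n₁ = 1.400 × 154.79 = 216.7.
Round up: n₁ = 217, giving n₂ = ⌈2.5 × 217⌉ = ⌈542.5⌉ = 543.

n₁ = 217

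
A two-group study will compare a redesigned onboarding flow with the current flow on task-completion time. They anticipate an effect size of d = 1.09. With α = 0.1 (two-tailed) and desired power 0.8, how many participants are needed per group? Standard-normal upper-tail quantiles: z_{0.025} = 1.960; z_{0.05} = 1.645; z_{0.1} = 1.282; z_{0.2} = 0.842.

For two independent groups with equal n: n = 2·((z_{α/2} + z_β) / d)².
z_{α/2} + z_β = 1.645 + 0.842 = 2.487.
n = 2 × (2.487 / 1.09)² = 2 × 2.282² = 2 × 5.21 = 10.4.
Round up to the next whole participant.

n = 11 per group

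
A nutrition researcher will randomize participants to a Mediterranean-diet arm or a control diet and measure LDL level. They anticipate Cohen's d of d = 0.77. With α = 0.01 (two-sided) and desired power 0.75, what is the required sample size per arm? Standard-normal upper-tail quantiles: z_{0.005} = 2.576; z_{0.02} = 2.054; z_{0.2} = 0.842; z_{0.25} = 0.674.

For two independent groups with equal n: n = 2·((z_{α/2} + z_β) / d)².
z_{α/2} + z_β = 2.576 + 0.674 = 3.250.
n = 2 × (3.250 / 0.77)² = 2 × 4.221² = 2 × 17.81 = 35.6.
Round up to the next whole participant.

n = 36 per group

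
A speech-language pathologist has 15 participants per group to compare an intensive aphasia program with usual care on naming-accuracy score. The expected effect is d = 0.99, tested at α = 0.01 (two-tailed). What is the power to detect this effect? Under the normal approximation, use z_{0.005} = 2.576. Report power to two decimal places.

For two equal groups, power = Φ(d·√(n/2) − z_{α/2}).
d·√(n/2) = 0.99 × √(15/2) = 0.99 × 2.739 = 2.711.
z_β = 2.711 − 2.576 = 0.135.
Power = Φ(0.135) = 0.554.

power ≈ 0.55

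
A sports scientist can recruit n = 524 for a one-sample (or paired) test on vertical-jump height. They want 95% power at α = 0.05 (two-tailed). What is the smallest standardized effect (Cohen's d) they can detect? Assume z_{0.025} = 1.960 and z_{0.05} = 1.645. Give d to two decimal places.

d_min ≈ 0.16

For a single sample (or paired design) of n = 524: d_min = (z_{α/2} + z_β)/√n.
z-sum = 1.960 + 1.645 = 3.605.
d_min = 3.605 / √524 = 3.605 / 22.891 = 0.157.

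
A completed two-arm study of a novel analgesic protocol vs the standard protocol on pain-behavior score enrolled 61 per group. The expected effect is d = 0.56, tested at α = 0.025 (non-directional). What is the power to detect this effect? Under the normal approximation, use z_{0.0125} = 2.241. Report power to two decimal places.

For two equal groups, power = Φ(d·√(n/2) − z_{α/2}).
d·√(n/2) = 0.56 × √(61/2) = 0.56 × 5.523 = 3.093.
z_β = 3.093 − 2.241 = 0.852.
Power = Φ(0.852) = 0.803.

power ≈ 0.80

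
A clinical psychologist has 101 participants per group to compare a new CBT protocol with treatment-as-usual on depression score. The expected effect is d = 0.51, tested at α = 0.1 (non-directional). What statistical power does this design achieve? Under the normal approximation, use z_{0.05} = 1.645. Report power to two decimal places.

For two equal groups, power = Φ(d·√(n/2) − z_{α/2}).
d·√(n/2) = 0.51 × √(101/2) = 0.51 × 7.106 = 3.624.
z_β = 3.624 − 1.645 = 1.979.
Power = Φ(1.979) = 0.976.

power ≈ 0.98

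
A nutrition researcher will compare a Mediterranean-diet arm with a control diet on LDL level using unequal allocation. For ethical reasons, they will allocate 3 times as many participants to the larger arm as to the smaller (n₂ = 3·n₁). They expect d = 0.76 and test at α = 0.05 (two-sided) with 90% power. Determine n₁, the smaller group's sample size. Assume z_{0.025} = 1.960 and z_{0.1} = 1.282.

n₁ = 25

With allocation ratio k = n₂/n₁ = 3, Var(x̄₁−x̄₂) = σ²(1/n₁ + 1/(k·n₁)) = σ²·(k+1)/(k·n₁).
So n₁ = (1 + 1/k)·((z_{α/2} + z_β)/d)² = 1.333 × (3.242/0.76)².
n₁ = 1.333 × 18.20 = 24.3.
Round up: n₁ = 25, giving n₂ = 3 × 25 = 75.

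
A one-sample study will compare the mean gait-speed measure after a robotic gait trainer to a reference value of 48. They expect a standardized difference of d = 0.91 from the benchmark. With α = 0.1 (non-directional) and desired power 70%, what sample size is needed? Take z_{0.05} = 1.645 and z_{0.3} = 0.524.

For a one-sample test: n = ((z_{α/2} + z_β) / d)².
z_{α/2} + z_β = 1.645 + 0.524 = 2.169.
n = (2.169 / 0.91)² = 2.384² = 5.68.
Round up.

n = 6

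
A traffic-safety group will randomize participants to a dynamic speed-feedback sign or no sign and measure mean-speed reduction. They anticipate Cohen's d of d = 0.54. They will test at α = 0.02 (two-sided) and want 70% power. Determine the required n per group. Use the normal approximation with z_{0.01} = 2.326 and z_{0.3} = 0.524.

n = 56 per group

For two independent groups with equal n: n = 2·((z_{α/2} + z_β) / d)².
z_{α/2} + z_β = 2.326 + 0.524 = 2.850.
n = 2 × (2.850 / 0.54)² = 2 × 5.278² = 2 × 27.85 = 55.7.
Round up to the next whole participant.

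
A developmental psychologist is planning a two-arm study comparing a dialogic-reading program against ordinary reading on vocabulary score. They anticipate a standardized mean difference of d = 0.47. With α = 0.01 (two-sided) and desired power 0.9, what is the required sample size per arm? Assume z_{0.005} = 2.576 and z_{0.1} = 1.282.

For two independent groups with equal n: n = 2·((z_{α/2} + z_β) / d)².
z_{α/2} + z_β = 2.576 + 1.282 = 3.858.
n = 2 × (3.858 / 0.47)² = 2 × 8.209² = 2 × 67.38 = 134.8.
Round up to the next whole participant.

n = 135 per group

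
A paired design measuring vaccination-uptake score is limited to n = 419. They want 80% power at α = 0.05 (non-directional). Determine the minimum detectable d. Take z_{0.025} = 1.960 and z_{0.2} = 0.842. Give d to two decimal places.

d_min ≈ 0.14

For a single sample (or paired design) of n = 419: d_min = (z_{α/2} + z_β)/√n.
z-sum = 1.960 + 0.842 = 2.802.
d_min = 2.802 / √419 = 2.802 / 20.469 = 0.137.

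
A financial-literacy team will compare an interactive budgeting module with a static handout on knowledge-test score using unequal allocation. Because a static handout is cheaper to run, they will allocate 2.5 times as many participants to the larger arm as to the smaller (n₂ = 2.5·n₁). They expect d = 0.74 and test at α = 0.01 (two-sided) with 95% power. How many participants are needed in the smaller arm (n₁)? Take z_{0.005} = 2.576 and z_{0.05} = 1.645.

n₁ = 46

With allocation ratio k = n₂/n₁ = 2.5, Var(x̄₁−x̄₂) = σ²(1/n₁ + 1/(k·n₁)) = σ²·(k+1)/(k·n₁).
So n₁ = (1 + 1/k)·((z_{α/2} + z_β)/d)² = 1.400 × (4.221/0.74)².
n₁ = 1.400 × 32.54 = 45.6.
Round up: n₁ = 46, giving n₂ = 2.5 × 46 = 115.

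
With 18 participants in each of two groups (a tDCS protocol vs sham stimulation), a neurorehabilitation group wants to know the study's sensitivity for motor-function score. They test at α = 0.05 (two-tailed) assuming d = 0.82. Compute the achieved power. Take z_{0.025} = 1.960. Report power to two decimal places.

power ≈ 0.69

For two equal groups, power = Φ(d·√(n/2) − z_{α/2}).
d·√(n/2) = 0.82 × √(18/2) = 0.82 × 3.000 = 2.460.
z_β = 2.460 − 1.960 = 0.500.
Power = Φ(0.500) = 0.691.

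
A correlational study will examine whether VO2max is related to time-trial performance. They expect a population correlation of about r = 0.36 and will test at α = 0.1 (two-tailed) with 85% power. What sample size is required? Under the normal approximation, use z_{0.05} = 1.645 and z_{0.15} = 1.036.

Fisher's z: C = ½·ln((1+r)/(1−r)) = ½·ln(2.1250) = 0.3769.
n = ((z_{α/2} + z_β)/C)² + 3.
(1.645 + 1.036) / 0.3769 = 2.681 / 0.3769 = 7.113.
n = 7.113² + 3 = 50.60 + 3 = 53.6.
Round up.

n = 54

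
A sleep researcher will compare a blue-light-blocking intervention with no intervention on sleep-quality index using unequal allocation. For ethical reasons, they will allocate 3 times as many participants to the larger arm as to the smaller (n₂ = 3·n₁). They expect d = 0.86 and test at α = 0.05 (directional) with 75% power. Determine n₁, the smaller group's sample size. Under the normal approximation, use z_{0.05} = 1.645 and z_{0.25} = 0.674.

n₁ = 10

With allocation ratio k = n₂/n₁ = 3, Var(x̄₁−x̄₂) = σ²(1/n₁ + 1/(k·n₁)) = σ²·(k+1)/(k·n₁).
So n₁ = (1 + 1/k)·((z_{α} + z_β)/d)² = 1.333 × (2.319/0.86)².
n₁ = 1.333 × 7.27 = 9.7.
Round up: n₁ = 10, giving n₂ = 3 × 10 = 30.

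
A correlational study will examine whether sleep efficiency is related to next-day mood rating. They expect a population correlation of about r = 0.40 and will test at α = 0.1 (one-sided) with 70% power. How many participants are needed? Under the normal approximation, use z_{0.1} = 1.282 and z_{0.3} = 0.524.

n = 22

Fisher's z: C = ½·ln((1+r)/(1−r)) = ½·ln(2.3333) = 0.4236.
n = ((z_{α} + z_β)/C)² + 3.
(1.282 + 0.524) / 0.4236 = 1.806 / 0.4236 = 4.263.
n = 4.263² + 3 = 18.18 + 3 = 21.2.
Round up.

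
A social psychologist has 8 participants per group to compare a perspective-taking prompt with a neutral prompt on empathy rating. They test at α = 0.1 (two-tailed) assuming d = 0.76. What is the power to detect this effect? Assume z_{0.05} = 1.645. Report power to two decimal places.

For two equal groups, power = Φ(d·√(n/2) − z_{α/2}).
d·√(n/2) = 0.76 × √(8/2) = 0.76 × 2.000 = 1.520.
z_β = 1.520 − 1.645 = -0.125.
Power = Φ(-0.125) = 0.450.

power ≈ 0.45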